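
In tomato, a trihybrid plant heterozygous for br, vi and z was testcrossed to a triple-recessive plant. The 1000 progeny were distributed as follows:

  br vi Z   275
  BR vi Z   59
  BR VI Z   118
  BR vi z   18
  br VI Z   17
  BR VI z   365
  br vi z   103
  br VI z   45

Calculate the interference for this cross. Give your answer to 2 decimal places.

0.02

The two most frequent reciprocal classes, BR VI z and br vi Z, are the parental types, so the F1 was BR VI z / br vi Z.
The two rarest classes, BR vi z and br VI Z, are the double crossovers. Comparing them with the parentals, only the vi allele has switched, so vi is the middle locus and the order is br – vi – z.
br–vi: (104 + 35)/1000 = 0.1390; vi–z: (221 + 35)/1000 = 0.2560.
Expected DCO frequency = 0.1390 × 0.2560 ≈ 0.03558; observed = 35/1000 ≈ 0.03500.
Coefficient of coincidence = 0.03500/0.03558 ≈ 0.98; interference = 1 − 0.98 = 0.02.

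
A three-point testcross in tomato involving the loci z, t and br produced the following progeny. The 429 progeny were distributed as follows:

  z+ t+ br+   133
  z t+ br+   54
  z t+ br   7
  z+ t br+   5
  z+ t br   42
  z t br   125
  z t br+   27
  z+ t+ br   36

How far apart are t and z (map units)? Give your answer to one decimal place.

The two most frequent reciprocal classes, z t br and z+ t+ br+, are the parental types, so the F1 was z t br / z+ t+ br+.
The two rarest classes, z t+ br and z+ t br+, are the double crossovers. Comparing them with the parentals, only the t allele has switched, so t is the middle locus and the order is br – t – z.
Crossovers in the t–z interval produce the single-crossover classes z+ t br and z t+ br+ (42 + 54 = 96) plus the double crossovers (12).
RF(t–z) = (96 + 12) / 429 = 108/429 = 0.2517 → 25.2 map units.

25.2 map units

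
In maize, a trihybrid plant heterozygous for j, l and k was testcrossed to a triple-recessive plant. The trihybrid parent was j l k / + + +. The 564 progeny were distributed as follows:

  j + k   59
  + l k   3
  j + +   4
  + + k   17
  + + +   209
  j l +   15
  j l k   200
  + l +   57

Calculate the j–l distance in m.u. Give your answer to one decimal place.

The two rarest classes, + l k and j + +, are the double crossovers. Comparing them with the parentals, only the j allele has switched, so j is the middle locus and the order is k – j – l.
Crossovers in the j–l interval produce the single-crossover classes j + k and + l + (59 + 57 = 116) plus the double crossovers (7).
RF(j–l) = (116 + 7) / 564 = 123/564 = 0.2181 → 21.8 m.u.

21.8 m.u.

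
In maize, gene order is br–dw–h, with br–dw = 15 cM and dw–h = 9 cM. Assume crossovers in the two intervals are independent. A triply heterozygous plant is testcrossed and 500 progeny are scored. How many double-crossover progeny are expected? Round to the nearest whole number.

Map distances give recombination frequencies of 0.150 and 0.090 for the two intervals.
With no interference, expected double-crossover frequency = 0.150 × 0.090 = 0.01350.
Expected number = 0.01350 × 500 = 6.75 ≈ 7.

7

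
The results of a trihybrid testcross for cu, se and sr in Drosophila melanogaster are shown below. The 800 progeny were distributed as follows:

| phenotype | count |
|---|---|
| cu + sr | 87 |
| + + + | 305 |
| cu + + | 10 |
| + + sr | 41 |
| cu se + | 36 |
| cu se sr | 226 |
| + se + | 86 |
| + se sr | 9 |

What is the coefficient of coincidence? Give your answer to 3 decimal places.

The two most frequent reciprocal classes, cu se sr and + + +, are the parental types, so the F1 was cu se sr / + + +.
The two rarest classes, + se sr and cu + +, are the double crossovers. Comparing them with the parentals, only the cu allele has switched, so cu is the middle locus and the order is se – cu – sr.
se–cu: (173 + 19)/800 = 0.2400; cu–sr: (77 + 19)/800 = 0.1200.
Expected DCO frequency = 0.2400 × 0.1200 ≈ 0.02880; observed = 19/800 ≈ 0.02375.
Coefficient of coincidence = 0.02375/0.02880 ≈ 0.825.

0.825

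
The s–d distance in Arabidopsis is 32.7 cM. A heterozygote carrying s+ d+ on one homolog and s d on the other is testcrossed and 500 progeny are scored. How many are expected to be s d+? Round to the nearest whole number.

82

A map distance of 32.7 cM corresponds to a recombination frequency of 0.327.
The F1 is s+ d+ / s d, so s d+ is a recombinant gamete class with expected frequency r/2 = 0.327/2 = 0.1635.
Expected number = 0.1635 × 500 = 81.75 ≈ 82.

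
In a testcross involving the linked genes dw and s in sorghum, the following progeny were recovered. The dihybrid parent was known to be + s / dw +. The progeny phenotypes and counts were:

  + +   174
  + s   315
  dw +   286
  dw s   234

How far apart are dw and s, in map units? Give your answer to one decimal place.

The recombinant classes are + + and dw s: 174 + 234 = 408.
Recombination frequency = 408/1009 = 0.4044 ≈ 40.4%, i.e. 40.4 map units.

40.4 map units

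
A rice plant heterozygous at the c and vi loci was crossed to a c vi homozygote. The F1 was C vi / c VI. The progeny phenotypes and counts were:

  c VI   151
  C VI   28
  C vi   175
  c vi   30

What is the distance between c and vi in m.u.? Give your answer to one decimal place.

15.1 m.u.

The recombinant classes are C VI and c vi: 28 + 30 = 58.
Recombination frequency = 58/384 = 0.1510 ≈ 15.1%, i.e. 15.1 m.u.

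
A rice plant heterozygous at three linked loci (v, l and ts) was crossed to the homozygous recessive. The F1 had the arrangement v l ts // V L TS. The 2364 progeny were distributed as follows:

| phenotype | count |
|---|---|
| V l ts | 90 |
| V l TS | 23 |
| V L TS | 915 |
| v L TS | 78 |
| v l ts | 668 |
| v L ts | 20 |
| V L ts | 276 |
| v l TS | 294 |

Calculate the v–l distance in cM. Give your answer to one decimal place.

8.9 cM

The two rarest classes, v L ts and V l TS, are the double crossovers. Comparing them with the parentals, only the l allele has switched, so l is the middle locus and the order is ts – l – v.
Crossovers in the l–v interval produce the single-crossover classes V l ts and v L TS (90 + 78 = 168) plus the double crossovers (43).
RF(l–v) = (168 + 43) / 2364 = 211/2364 = 0.0893 → 8.9 cM.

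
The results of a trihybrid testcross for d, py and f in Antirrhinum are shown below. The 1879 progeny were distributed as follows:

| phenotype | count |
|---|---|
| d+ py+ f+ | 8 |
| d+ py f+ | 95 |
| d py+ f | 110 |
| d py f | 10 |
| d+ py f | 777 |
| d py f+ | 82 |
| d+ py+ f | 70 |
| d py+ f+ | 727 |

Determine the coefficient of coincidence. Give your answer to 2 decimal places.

0.89

The two most frequent reciprocal classes, d+ py f and d py+ f+, are the parental types, so the F1 was d+ py f / d py+ f+.
The two rarest classes, d py f and d+ py+ f+, are the double crossovers. Comparing them with the parentals, only the d allele has switched, so d is the middle locus and the order is py – d – f.
py–d: (152 + 18)/1879 = 0.0905; d–f: (205 + 18)/1879 = 0.1187.
Expected DCO frequency = 0.0905 × 0.1187 ≈ 0.01074; observed = 18/1879 ≈ 0.00958.
Coefficient of coincidence = 0.00958/0.01074 ≈ 0.89.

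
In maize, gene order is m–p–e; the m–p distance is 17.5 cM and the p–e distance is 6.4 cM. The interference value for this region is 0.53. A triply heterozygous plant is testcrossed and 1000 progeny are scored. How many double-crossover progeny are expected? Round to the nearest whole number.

Map distances give recombination frequencies of 0.175 and 0.064 for the two intervals.
With interference 0.53 (so coincidence = 0.47), expected double-crossover frequency = 0.175 × 0.064 × 0.47 = 0.00526.
Expected number = 0.00526 × 1000 = 5.26 ≈ 5.

5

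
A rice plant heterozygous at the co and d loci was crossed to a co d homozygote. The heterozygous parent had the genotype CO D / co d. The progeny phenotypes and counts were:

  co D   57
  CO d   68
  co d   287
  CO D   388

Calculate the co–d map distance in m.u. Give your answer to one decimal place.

15.6 m.u.

The recombinant classes are CO d and co D: 68 + 57 = 125.
Recombination frequency = 125/800 = 0.1562 ≈ 15.6%, i.e. 15.6 m.u.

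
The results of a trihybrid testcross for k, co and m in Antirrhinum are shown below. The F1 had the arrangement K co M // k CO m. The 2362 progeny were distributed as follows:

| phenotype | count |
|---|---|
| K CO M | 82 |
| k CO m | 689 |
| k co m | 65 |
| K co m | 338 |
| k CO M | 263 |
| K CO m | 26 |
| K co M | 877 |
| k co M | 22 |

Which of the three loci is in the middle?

k

The two rarest classes, k co M and K CO m, are the double crossovers. Comparing them with the parentals, only the k allele has switched, so k is the middle locus and the order is m – k – co.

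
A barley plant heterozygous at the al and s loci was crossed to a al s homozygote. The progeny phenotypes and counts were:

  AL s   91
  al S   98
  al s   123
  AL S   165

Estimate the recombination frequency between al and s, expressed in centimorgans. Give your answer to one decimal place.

39.6 centimorgans

The two most frequent classes, AL S (165) and al s (123), are the parental types, so the F1 was AL S / al s.
The recombinant classes are AL s and al S: 91 + 98 = 189.
Recombination frequency = 189/477 = 0.3962 ≈ 39.6%, i.e. 39.6 centimorgans.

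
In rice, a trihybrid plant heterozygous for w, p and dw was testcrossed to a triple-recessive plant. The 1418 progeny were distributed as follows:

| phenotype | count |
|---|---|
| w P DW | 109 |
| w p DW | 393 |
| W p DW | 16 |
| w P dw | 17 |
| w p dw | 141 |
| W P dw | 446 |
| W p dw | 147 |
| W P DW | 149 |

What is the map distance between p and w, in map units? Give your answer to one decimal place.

The two most frequent reciprocal classes, w p DW and W P dw, are the parental types, so the F1 was w p DW / W P dw.
The two rarest classes, W p DW and w P dw, are the double crossovers. Comparing them with the parentals, only the w allele has switched, so w is the middle locus and the order is p – w – dw.
Crossovers in the p–w interval produce the single-crossover classes w P DW and W p dw (109 + 147 = 256) plus the double crossovers (33).
RF(p–w) = (256 + 33) / 1418 = 289/1418 = 0.2038 → 20.4 map units.

20.4 map units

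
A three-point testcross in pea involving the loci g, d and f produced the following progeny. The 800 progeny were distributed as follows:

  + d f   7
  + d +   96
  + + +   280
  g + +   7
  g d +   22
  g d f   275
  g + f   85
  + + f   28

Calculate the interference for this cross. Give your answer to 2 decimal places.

The two most frequent reciprocal classes, + + + and g d f, are the parental types, so the F1 was + + + / g d f.
The two rarest classes, g + + and + d f, are the double crossovers. Comparing them with the parentals, only the g allele has switched, so g is the middle locus and the order is f – g – d.
f–g: (50 + 14)/800 = 0.0800; g–d: (181 + 14)/800 = 0.2437.
Expected DCO frequency = 0.0800 × 0.2437 ≈ 0.01950; observed = 14/800 ≈ 0.01750.
Coefficient of coincidence = 0.01750/0.01950 ≈ 0.90; interference = 1 − 0.90 = 0.10.

0.10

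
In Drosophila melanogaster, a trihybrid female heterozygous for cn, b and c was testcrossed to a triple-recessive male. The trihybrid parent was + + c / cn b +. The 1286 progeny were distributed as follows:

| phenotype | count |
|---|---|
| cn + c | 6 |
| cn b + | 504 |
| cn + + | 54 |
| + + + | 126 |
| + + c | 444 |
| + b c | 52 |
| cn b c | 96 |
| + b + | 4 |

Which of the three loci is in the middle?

The two rarest classes, cn + c and + b +, are the double crossovers. Comparing them with the parentals, only the cn allele has switched, so cn is the middle locus and the order is b – cn – c.

cn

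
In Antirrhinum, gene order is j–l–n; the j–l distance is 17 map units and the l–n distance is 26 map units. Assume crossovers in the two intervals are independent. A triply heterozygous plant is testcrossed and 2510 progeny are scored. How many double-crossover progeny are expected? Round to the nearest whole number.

111

Map distances give recombination frequencies of 0.170 and 0.260 for the two intervals.
With no interference, expected double-crossover frequency = 0.170 × 0.260 = 0.04420.
Expected number = 0.04420 × 2510 = 110.94 ≈ 111.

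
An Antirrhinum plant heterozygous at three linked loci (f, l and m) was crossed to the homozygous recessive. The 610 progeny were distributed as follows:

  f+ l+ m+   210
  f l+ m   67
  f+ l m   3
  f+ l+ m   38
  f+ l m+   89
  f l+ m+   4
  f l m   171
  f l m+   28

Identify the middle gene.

f

The two most frequent reciprocal classes, f+ l+ m+ and f l m, are the parental types, so the F1 was f+ l+ m+ / f l m.
The two rarest classes, f l+ m+ and f+ l m, are the double crossovers. Comparing them with the parentals, only the f allele has switched, so f is the middle locus and the order is m – f – l.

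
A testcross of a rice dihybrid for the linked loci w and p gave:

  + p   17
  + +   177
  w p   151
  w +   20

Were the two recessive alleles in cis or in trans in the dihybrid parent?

cis

The two most frequent classes are + + (177) and w p (151); these are the parental (non-recombinant) types.
So the F1 carried + + on one chromosome and w p on the other — the recessive alleles are on the same chromosome (cis / coupling).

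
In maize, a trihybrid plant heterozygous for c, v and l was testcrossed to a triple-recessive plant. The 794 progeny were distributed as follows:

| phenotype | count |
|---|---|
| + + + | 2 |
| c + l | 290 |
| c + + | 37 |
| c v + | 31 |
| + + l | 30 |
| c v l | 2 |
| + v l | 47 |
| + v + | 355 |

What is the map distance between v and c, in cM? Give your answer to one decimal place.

8.2 cM

The two most frequent reciprocal classes, c + l and + v +, are the parental types, so the F1 was c + l / + v +.
The two rarest classes, c v l and + + +, are the double crossovers. Comparing them with the parentals, only the v allele has switched, so v is the middle locus and the order is l – v – c.
Crossovers in the v–c interval produce the single-crossover classes + + l and c v + (30 + 31 = 61) plus the double crossovers (4).
RF(v–c) = (61 + 4) / 794 = 65/794 = 0.0819 → 8.2 cM.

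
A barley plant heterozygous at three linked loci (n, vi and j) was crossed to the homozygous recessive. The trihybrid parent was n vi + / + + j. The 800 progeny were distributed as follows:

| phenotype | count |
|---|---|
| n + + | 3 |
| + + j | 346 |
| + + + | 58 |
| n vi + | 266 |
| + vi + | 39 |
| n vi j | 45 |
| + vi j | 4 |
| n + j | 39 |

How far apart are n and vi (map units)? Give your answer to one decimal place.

The two rarest classes, n + + and + vi j, are the double crossovers. Comparing them with the parentals, only the vi allele has switched, so vi is the middle locus and the order is j – vi – n.
Crossovers in the vi–n interval produce the single-crossover classes + vi + and n + j (39 + 39 = 78) plus the double crossovers (7).
RF(vi–n) = (78 + 7) / 800 = 85/800 = 0.1062 → 10.6 map units.

10.6 map units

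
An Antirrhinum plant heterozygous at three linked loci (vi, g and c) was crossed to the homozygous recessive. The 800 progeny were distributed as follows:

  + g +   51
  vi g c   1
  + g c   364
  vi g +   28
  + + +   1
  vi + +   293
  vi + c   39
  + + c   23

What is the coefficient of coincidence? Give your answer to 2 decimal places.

0.33

The two most frequent reciprocal classes, vi + + and + g c, are the parental types, so the F1 was vi + + / + g c.
The two rarest classes, + + + and vi g c, are the double crossovers. Comparing them with the parentals, only the vi allele has switched, so vi is the middle locus and the order is g – vi – c.
g–vi: (51 + 2)/800 = 0.0663; vi–c: (90 + 2)/800 = 0.1150.
Expected DCO frequency = 0.0663 × 0.1150 ≈ 0.00762; observed = 2/800 ≈ 0.00250.
Coefficient of coincidence = 0.00250/0.00762 ≈ 0.33.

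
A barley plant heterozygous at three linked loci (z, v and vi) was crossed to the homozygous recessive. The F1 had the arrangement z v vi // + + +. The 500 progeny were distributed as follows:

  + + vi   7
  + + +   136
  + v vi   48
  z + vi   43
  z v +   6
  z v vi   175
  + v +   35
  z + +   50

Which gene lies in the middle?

The two rarest classes, z v + and + + vi, are the double crossovers. Comparing them with the parentals, only the vi allele has switched, so vi is the middle locus and the order is v – vi – z.

vi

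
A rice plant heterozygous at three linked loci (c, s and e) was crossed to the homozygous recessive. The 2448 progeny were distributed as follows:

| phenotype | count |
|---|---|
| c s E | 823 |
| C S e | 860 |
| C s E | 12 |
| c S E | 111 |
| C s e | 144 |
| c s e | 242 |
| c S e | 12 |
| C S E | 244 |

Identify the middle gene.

c

The two most frequent reciprocal classes, C S e and c s E, are the parental types, so the F1 was C S e / c s E.
The two rarest classes, c S e and C s E, are the double crossovers. Comparing them with the parentals, only the c allele has switched, so c is the middle locus and the order is s – c – e.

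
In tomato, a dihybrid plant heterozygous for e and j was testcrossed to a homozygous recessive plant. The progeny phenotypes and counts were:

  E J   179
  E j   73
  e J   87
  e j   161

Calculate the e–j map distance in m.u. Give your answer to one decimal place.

32.0 m.u.

The two most frequent classes, E J (179) and e j (161), are the parental types, so the F1 was E J / e j.
The recombinant classes are E j and e J: 73 + 87 = 160.
Recombination frequency = 160/500 = 0.3200 ≈ 32.0%, i.e. 32.0 m.u.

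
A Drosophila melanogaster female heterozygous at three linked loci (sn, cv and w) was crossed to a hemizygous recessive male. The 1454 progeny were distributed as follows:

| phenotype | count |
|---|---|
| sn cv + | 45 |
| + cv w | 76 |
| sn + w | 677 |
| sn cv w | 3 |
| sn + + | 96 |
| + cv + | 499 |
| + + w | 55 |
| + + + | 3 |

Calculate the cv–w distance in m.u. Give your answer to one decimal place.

12.2 m.u.

The two most frequent reciprocal classes, + cv + and sn + w, are the parental types, so the F1 was + cv + / sn + w.
The two rarest classes, + + + and sn cv w, are the double crossovers. Comparing them with the parentals, only the cv allele has switched, so cv is the middle locus and the order is w – cv – sn.
Crossovers in the w–cv interval produce the single-crossover classes + cv w and sn + + (76 + 96 = 172) plus the double crossovers (6).
RF(w–cv) = (172 + 6) / 1454 = 178/1454 = 0.1224 → 12.2 m.u.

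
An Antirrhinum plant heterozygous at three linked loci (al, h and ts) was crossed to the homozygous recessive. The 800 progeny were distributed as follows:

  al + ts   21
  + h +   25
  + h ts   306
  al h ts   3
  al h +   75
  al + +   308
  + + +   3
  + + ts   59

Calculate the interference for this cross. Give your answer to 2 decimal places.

0.34

The two most frequent reciprocal classes, al + + and + h ts, are the parental types, so the F1 was al + + / + h ts.
The two rarest classes, + + + and al h ts, are the double crossovers. Comparing them with the parentals, only the al allele has switched, so al is the middle locus and the order is h – al – ts.
h–al: (134 + 6)/800 = 0.1750; al–ts: (46 + 6)/800 = 0.0650.
Expected DCO frequency = 0.1750 × 0.0650 ≈ 0.01137; observed = 6/800 ≈ 0.00750.
Coefficient of coincidence = 0.00750/0.01137 ≈ 0.66; interference = 1 − 0.66 = 0.34.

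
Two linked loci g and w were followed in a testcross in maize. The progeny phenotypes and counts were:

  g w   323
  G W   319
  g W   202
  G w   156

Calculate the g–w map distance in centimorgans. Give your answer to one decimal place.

35.8 centimorgans

The two most frequent classes, G W (319) and g w (323), are the parental types, so the F1 was G W / g w.
The recombinant classes are G w and g W: 156 + 202 = 358.
Recombination frequency = 358/1000 = 0.3580 ≈ 35.8%, i.e. 35.8 centimorgans.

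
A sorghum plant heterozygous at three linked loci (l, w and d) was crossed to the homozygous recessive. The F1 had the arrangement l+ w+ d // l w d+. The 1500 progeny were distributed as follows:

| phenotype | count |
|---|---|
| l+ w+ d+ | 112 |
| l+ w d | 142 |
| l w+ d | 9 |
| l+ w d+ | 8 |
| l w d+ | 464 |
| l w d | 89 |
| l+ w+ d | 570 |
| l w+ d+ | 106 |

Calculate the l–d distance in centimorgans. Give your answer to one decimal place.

14.5 centimorgans

The two rarest classes, l w+ d and l+ w d+, are the double crossovers. Comparing them with the parentals, only the l allele has switched, so l is the middle locus and the order is d – l – w.
Crossovers in the d–l interval produce the single-crossover classes l+ w+ d+ and l w d (112 + 89 = 201) plus the double crossovers (17).
RF(d–l) = (201 + 17) / 1500 = 218/1500 = 0.1453 → 14.5 centimorgans.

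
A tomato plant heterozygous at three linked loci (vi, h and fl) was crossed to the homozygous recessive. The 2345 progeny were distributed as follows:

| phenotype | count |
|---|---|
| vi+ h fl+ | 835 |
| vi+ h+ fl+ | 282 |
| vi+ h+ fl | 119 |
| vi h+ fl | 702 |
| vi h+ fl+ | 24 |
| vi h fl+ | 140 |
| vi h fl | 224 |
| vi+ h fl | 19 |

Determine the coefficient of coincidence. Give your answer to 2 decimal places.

0.61

The two most frequent reciprocal classes, vi h+ fl and vi+ h fl+, are the parental types, so the F1 was vi h+ fl / vi+ h fl+.
The two rarest classes, vi h+ fl+ and vi+ h fl, are the double crossovers. Comparing them with the parentals, only the fl allele has switched, so fl is the middle locus and the order is vi – fl – h.
vi–fl: (259 + 43)/2345 = 0.1288; fl–h: (506 + 43)/2345 = 0.2341.
Expected DCO frequency = 0.1288 × 0.2341 ≈ 0.03015; observed = 43/2345 ≈ 0.01834.
Coefficient of coincidence = 0.01834/0.03015 ≈ 0.61.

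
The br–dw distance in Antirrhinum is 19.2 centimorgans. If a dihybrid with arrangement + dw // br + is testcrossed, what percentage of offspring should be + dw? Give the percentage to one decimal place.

40.4%

A map distance of 19.2 centimorgans corresponds to a recombination frequency of 0.192.
The F1 is + dw / br +, so + dw is a parental gamete class with expected frequency (1 − r)/2 = 0.808/2 = 0.4040.
That is 0.4040 = 40.4% of the progeny.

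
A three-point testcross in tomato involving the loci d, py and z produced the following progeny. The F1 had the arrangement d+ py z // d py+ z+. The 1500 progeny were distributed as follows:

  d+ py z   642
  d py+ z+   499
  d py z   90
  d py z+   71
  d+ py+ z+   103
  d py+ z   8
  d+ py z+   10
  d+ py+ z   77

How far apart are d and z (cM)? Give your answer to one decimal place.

The two rarest classes, d+ py z+ and d py+ z, are the double crossovers. Comparing them with the parentals, only the z allele has switched, so z is the middle locus and the order is py – z – d.
Crossovers in the z–d interval produce the single-crossover classes d py z and d+ py+ z+ (90 + 103 = 193) plus the double crossovers (18).
RF(z–d) = (193 + 18) / 1500 = 211/1500 = 0.1407 → 14.1 cM.

14.1 cM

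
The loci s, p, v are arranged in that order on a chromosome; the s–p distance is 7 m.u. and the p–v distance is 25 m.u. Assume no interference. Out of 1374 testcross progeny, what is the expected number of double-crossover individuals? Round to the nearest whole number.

24

Map distances give recombination frequencies of 0.070 and 0.250 for the two intervals.
With no interference, expected double-crossover frequency = 0.070 × 0.250 = 0.01750.
Expected number = 0.01750 × 1374 = 24.05 ≈ 24.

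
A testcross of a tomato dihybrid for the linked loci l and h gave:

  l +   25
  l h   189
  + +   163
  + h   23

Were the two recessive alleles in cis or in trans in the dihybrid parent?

The two most frequent classes are + + (163) and l h (189); these are the parental (non-recombinant) types.
So the F1 carried + + on one chromosome and l h on the other — the recessive alleles are on the same chromosome (cis / coupling).

cis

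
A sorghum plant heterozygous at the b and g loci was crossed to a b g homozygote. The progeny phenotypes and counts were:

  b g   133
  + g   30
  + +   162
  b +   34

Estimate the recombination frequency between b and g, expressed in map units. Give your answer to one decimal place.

The two most frequent classes, + + (162) and b g (133), are the parental types, so the F1 was + + / b g.
The recombinant classes are + g and b +: 30 + 34 = 64.
Recombination frequency = 64/359 = 0.1783 ≈ 17.8%, i.e. 17.8 map units.

17.8 map units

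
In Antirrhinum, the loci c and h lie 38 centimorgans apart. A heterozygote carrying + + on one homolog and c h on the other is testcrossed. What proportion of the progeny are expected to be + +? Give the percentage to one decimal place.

31.0%

A map distance of 38 centimorgans corresponds to a recombination frequency of 0.380.
The F1 is + + / c h, so + + is a parental gamete class with expected frequency (1 − r)/2 = 0.620/2 = 0.3100.
That is 0.3100 = 31.0% of the progeny.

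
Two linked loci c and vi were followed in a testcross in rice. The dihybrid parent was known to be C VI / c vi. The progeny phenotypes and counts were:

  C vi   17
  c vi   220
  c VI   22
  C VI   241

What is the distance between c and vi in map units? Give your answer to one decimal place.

7.8 map units

The recombinant classes are C vi and c VI: 17 + 22 = 39.
Recombination frequency = 39/500 = 0.0780 ≈ 7.8%, i.e. 7.8 map units.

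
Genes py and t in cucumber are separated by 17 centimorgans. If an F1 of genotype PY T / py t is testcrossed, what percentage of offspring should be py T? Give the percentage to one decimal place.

A map distance of 17 centimorgans corresponds to a recombination frequency of 0.170.
The F1 is PY T / py t, so py T is a recombinant gamete class with expected frequency r/2 = 0.170/2 = 0.0850.
That is 0.0850 = 8.5% of the progeny.

8.5%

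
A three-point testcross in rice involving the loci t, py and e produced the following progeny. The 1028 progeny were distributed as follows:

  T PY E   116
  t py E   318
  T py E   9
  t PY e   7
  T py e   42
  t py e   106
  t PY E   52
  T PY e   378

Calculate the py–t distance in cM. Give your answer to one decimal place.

The two most frequent reciprocal classes, t py E and T PY e, are the parental types, so the F1 was t py E / T PY e.
The two rarest classes, T py E and t PY e, are the double crossovers. Comparing them with the parentals, only the t allele has switched, so t is the middle locus and the order is e – t – py.
Crossovers in the t–py interval produce the single-crossover classes t PY E and T py e (52 + 42 = 94) plus the double crossovers (16).
RF(t–py) = (94 + 16) / 1028 = 110/1028 = 0.1070 → 10.7 cM.

10.7 cM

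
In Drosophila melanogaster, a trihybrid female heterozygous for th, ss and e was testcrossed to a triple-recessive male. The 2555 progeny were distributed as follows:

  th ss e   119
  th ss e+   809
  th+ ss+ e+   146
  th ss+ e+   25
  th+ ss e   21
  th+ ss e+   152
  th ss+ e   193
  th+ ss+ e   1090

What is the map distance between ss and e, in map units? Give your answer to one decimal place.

The two most frequent reciprocal classes, th+ ss+ e and th ss e+, are the parental types, so the F1 was th+ ss+ e / th ss e+.
The two rarest classes, th+ ss e and th ss+ e+, are the double crossovers. Comparing them with the parentals, only the ss allele has switched, so ss is the middle locus and the order is th – ss – e.
Crossovers in the ss–e interval produce the single-crossover classes th+ ss+ e+ and th ss e (146 + 119 = 265) plus the double crossovers (46).
RF(ss–e) = (265 + 46) / 2555 = 311/2555 = 0.1217 → 12.2 map units.

12.2 map units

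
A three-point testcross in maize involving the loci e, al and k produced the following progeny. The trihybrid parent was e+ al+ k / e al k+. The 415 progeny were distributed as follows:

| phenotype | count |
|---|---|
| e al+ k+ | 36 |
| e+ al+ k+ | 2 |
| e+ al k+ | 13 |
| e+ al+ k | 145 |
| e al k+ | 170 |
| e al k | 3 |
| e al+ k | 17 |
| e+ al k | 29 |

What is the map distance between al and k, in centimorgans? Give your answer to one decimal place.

The two rarest classes, e+ al+ k+ and e al k, are the double crossovers. Comparing them with the parentals, only the k allele has switched, so k is the middle locus and the order is e – k – al.
Crossovers in the k–al interval produce the single-crossover classes e+ al k and e al+ k+ (29 + 36 = 65) plus the double crossovers (5).
RF(k–al) = (65 + 5) / 415 = 70/415 = 0.1687 → 16.9 centimorgans.

16.9 centimorgans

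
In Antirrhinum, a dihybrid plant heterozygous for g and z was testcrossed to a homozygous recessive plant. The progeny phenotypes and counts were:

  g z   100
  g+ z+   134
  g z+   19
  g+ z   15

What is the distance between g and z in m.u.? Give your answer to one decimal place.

The two most frequent classes, g+ z+ (134) and g z (100), are the parental types, so the F1 was g+ z+ / g z.
The recombinant classes are g+ z and g z+: 15 + 19 = 34.
Recombination frequency = 34/268 = 0.1269 ≈ 12.7%, i.e. 12.7 m.u.

12.7 m.u.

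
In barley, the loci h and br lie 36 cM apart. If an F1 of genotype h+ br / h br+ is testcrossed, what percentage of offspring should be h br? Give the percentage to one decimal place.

A map distance of 36 cM corresponds to a recombination frequency of 0.360.
The F1 is h+ br / h br+, so h br is a recombinant gamete class with expected frequency r/2 = 0.360/2 = 0.1800.
That is 0.1800 = 18.0% of the progeny.

18.0%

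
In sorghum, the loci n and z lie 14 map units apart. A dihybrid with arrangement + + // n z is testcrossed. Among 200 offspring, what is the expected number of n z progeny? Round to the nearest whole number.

86

A map distance of 14 map units corresponds to a recombination frequency of 0.140.
The F1 is + + / n z, so n z is a parental gamete class with expected frequency (1 − r)/2 = 0.860/2 = 0.4300.
Expected number = 0.4300 × 200 = 86.00 ≈ 86.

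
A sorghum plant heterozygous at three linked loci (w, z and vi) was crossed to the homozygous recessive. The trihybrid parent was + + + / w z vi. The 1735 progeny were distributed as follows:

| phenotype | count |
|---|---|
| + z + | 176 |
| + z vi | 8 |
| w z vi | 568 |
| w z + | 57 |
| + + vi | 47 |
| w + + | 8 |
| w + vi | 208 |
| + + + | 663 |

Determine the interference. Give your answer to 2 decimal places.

0.42

The two rarest classes, w + + and + z vi, are the double crossovers. Comparing them with the parentals, only the w allele has switched, so w is the middle locus and the order is vi – w – z.
vi–w: (104 + 16)/1735 = 0.0692; w–z: (384 + 16)/1735 = 0.2305.
Expected DCO frequency = 0.0692 × 0.2305 ≈ 0.01595; observed = 16/1735 ≈ 0.00922.
Coefficient of coincidence = 0.00922/0.01595 ≈ 0.58; interference = 1 − 0.58 = 0.42.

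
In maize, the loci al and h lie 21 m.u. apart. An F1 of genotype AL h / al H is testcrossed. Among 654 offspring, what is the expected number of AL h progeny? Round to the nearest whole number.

A map distance of 21 m.u. corresponds to a recombination frequency of 0.210.
The F1 is AL h / al H, so AL h is a parental gamete class with expected frequency (1 − r)/2 = 0.790/2 = 0.3950.
Expected number = 0.3950 × 654 = 258.33 ≈ 258.

258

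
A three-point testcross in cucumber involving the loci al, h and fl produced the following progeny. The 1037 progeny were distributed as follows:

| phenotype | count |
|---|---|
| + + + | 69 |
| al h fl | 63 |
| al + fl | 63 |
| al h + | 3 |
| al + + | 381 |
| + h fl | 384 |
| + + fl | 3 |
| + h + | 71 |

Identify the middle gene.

The two most frequent reciprocal classes, + h fl and al + +, are the parental types, so the F1 was + h fl / al + +.
The two rarest classes, + + fl and al h +, are the double crossovers. Comparing them with the parentals, only the h allele has switched, so h is the middle locus and the order is al – h – fl.

h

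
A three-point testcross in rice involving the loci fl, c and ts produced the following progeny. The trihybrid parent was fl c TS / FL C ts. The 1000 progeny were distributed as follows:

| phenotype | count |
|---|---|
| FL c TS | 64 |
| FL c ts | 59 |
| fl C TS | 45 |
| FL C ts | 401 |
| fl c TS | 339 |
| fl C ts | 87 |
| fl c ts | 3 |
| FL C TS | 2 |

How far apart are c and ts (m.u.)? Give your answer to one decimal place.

The two rarest classes, fl c ts and FL C TS, are the double crossovers. Comparing them with the parentals, only the ts allele has switched, so ts is the middle locus and the order is c – ts – fl.
Crossovers in the c–ts interval produce the single-crossover classes fl C TS and FL c ts (45 + 59 = 104) plus the double crossovers (5).
RF(c–ts) = (104 + 5) / 1000 = 109/1000 = 0.1090 → 10.9 m.u.

10.9 m.u.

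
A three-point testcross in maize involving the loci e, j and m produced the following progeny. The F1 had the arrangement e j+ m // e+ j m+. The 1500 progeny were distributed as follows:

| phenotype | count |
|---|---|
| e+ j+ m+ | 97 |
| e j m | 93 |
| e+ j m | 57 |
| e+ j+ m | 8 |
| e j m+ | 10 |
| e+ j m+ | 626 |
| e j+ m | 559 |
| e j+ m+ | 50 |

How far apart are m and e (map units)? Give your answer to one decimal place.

8.3 map units

The two rarest classes, e+ j+ m and e j m+, are the double crossovers. Comparing them with the parentals, only the e allele has switched, so e is the middle locus and the order is m – e – j.
Crossovers in the m–e interval produce the single-crossover classes e j+ m+ and e+ j m (50 + 57 = 107) plus the double crossovers (18).
RF(m–e) = (107 + 18) / 1500 = 125/1500 = 0.0833 → 8.3 map units.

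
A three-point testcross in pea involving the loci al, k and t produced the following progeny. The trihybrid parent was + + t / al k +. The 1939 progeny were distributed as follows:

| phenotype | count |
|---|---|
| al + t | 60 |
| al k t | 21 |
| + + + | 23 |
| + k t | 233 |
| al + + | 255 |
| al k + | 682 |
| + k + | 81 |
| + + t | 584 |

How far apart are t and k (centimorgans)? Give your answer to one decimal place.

The two rarest classes, + + + and al k t, are the double crossovers. Comparing them with the parentals, only the t allele has switched, so t is the middle locus and the order is k – t – al.
Crossovers in the k–t interval produce the single-crossover classes + k t and al + + (233 + 255 = 488) plus the double crossovers (44).
RF(k–t) = (488 + 44) / 1939 = 532/1939 = 0.2744 → 27.4 centimorgans.

27.4 centimorgans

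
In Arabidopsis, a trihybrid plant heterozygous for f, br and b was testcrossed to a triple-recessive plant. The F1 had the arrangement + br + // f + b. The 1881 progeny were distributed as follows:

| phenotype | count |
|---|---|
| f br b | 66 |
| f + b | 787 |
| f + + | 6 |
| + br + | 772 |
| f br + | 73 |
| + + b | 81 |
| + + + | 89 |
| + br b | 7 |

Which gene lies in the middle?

b

The two rarest classes, + br b and f + +, are the double crossovers. Comparing them with the parentals, only the b allele has switched, so b is the middle locus and the order is br – b – f.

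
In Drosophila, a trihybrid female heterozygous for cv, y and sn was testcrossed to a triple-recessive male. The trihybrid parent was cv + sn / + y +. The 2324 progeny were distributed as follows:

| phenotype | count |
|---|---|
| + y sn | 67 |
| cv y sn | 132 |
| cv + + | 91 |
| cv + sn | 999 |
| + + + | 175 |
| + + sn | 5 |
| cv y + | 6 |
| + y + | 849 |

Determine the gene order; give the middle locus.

The two rarest classes, + + sn and cv y +, are the double crossovers. Comparing them with the parentals, only the cv allele has switched, so cv is the middle locus and the order is sn – cv – y.

cv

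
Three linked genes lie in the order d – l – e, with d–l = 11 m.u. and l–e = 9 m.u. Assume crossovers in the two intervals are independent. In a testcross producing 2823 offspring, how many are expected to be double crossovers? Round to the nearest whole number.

Map distances give recombination frequencies of 0.110 and 0.090 for the two intervals.
With no interference, expected double-crossover frequency = 0.110 × 0.090 = 0.00990.
Expected number = 0.00990 × 2823 = 27.95 ≈ 28.

28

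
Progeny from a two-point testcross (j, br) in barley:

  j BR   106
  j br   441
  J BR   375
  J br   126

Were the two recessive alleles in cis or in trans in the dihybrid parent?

The two most frequent classes are J BR (375) and j br (441); these are the parental (non-recombinant) types.
So the F1 carried J BR on one chromosome and j br on the other — the recessive alleles are on the same chromosome (cis / coupling).

cis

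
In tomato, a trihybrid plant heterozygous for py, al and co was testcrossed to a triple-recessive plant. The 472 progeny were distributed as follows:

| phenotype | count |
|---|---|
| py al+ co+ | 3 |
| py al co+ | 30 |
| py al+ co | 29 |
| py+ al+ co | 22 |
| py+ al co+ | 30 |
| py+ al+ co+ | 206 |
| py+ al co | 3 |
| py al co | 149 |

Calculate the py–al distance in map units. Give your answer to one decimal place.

13.8 map units

The two most frequent reciprocal classes, py al co and py+ al+ co+, are the parental types, so the F1 was py al co / py+ al+ co+.
The two rarest classes, py+ al co and py al+ co+, are the double crossovers. Comparing them with the parentals, only the py allele has switched, so py is the middle locus and the order is co – py – al.
Crossovers in the py–al interval produce the single-crossover classes py al+ co and py+ al co+ (29 + 30 = 59) plus the double crossovers (6).
RF(py–al) = (59 + 6) / 472 = 65/472 = 0.1377 → 13.8 map units.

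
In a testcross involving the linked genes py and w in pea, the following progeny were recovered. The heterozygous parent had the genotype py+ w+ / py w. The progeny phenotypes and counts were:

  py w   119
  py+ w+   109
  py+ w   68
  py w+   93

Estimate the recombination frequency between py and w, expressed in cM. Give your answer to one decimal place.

41.4 cM

The recombinant classes are py+ w and py w+: 68 + 93 = 161.
Recombination frequency = 161/389 = 0.4139 ≈ 41.4%, i.e. 41.4 cM.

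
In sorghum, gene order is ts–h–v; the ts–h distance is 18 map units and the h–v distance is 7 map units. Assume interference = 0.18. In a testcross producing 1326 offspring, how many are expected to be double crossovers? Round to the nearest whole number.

Map distances give recombination frequencies of 0.180 and 0.070 for the two intervals.
With interference 0.18 (so coincidence = 0.82), expected double-crossover frequency = 0.180 × 0.070 × 0.82 = 0.01033.
Expected number = 0.01033 × 1326 = 13.70 ≈ 14.

14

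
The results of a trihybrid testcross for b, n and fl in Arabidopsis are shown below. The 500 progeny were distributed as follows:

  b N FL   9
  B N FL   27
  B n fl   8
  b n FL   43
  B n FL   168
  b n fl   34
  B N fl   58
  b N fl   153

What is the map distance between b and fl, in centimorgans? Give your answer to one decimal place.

23.6 centimorgans

The two most frequent reciprocal classes, B n FL and b N fl, are the parental types, so the F1 was B n FL / b N fl.
The two rarest classes, B n fl and b N FL, are the double crossovers. Comparing them with the parentals, only the fl allele has switched, so fl is the middle locus and the order is b – fl – n.
Crossovers in the b–fl interval produce the single-crossover classes b n FL and B N fl (43 + 58 = 101) plus the double crossovers (17).
RF(b–fl) = (101 + 17) / 500 = 118/500 = 0.2360 → 23.6 centimorgans.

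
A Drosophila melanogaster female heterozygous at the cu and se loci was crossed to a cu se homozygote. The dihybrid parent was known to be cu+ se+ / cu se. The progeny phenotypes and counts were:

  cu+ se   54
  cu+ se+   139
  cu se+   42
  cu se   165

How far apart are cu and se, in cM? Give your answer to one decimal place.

24.0 cM

The recombinant classes are cu+ se and cu se+: 54 + 42 = 96.
Recombination frequency = 96/400 = 0.2400 ≈ 24.0%, i.e. 24.0 cM.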